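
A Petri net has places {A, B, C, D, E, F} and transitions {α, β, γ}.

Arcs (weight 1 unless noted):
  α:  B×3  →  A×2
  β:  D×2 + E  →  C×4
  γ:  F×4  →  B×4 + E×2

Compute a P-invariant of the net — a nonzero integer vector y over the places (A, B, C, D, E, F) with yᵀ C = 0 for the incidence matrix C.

Incidence matrix C (rows=places, cols=transitions):
        α    β    γ
    A   2    0    0
    B  -3    0    4
    C   0    4    0
    D   0   -2    0
    E   0   -1    2
    F   0    0   -4

Candidate y = [0, 0, 1, 2, 0, 0]; check y·C column-wise:
  col α: 0·2 + 0·-3 + 1·0 + 2·0 = 0
  col β: 1·4 + 2·-2 + 0·-1 = 0
  col γ: 0·4 + 1·0 + 2·0 + 0·2 + 0·-4 = 0

y = (A:0, B:0, C:1, D:2, E:0, F:0)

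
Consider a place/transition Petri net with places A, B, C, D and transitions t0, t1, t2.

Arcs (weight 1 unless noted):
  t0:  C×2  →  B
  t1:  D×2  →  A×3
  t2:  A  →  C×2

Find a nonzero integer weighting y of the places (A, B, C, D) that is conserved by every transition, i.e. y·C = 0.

Incidence matrix C (rows=places, cols=transitions):
       t0   t1   t2
    A   0    3   -1
    B   1    0    0
    C  -2    0    2
    D   0   -2    0

Candidate y = [2, 2, 1, 3]; check y·C column-wise:
  col t0: 2·0 + 2·1 + 1·-2 + 3·0 = 0
  col t1: 2·3 + 2·0 + 1·0 + 3·-2 = 0
  col t2: 2·-1 + 2·0 + 1·2 + 3·0 = 0

y = (A:2, B:2, C:1, D:3)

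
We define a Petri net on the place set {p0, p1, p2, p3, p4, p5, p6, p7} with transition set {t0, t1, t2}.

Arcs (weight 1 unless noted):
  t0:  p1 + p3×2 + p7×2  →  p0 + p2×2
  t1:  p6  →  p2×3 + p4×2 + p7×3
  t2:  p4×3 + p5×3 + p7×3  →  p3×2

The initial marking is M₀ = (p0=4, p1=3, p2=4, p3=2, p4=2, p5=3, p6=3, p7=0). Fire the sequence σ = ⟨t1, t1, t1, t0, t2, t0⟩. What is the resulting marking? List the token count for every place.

(p0=6, p1=1, p2=17, p3=0, p4=5, p5=0, p6=0, p7=2)

step 1: fire t1:  (p0=4, p1=3, p2=4, p3=2, p4=2, p5=3, p6=3, p7=0) → (p0=4, p1=3, p2=7, p3=2, p4=4, p5=3, p6=2, p7=3)
step 2: fire t1:  (p0=4, p1=3, p2=7, p3=2, p4=4, p5=3, p6=2, p7=3) → (p0=4, p1=3, p2=10, p3=2, p4=6, p5=3, p6=1, p7=6)
step 3: fire t1:  (p0=4, p1=3, p2=10, p3=2, p4=6, p5=3, p6=1, p7=6) → (p0=4, p1=3, p2=13, p3=2, p4=8, p5=3, p6=0, p7=9)
step 4: fire t0:  (p0=4, p1=3, p2=13, p3=2, p4=8, p5=3, p6=0, p7=9) → (p0=5, p1=2, p2=15, p3=0, p4=8, p5=3, p6=0, p7=7)
step 5: fire t2:  (p0=5, p1=2, p2=15, p3=0, p4=8, p5=3, p6=0, p7=7) → (p0=5, p1=2, p2=15, p3=2, p4=5, p5=0, p6=0, p7=4)
step 6: fire t0:  (p0=5, p1=2, p2=15, p3=2, p4=5, p5=0, p6=0, p7=4) → (p0=6, p1=1, p2=17, p3=0, p4=5, p5=0, p6=0, p7=2)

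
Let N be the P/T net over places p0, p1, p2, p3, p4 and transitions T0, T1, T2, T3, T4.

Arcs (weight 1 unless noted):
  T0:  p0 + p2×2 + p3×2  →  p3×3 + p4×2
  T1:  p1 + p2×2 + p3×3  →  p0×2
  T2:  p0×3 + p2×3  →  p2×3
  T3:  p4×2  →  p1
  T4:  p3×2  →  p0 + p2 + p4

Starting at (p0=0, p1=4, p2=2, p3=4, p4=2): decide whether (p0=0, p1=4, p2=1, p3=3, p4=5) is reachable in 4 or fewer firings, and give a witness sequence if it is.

YES — reachable via ⟨T4, T0⟩ (2 firings)

step 1: fire T4:  (p0=0, p1=4, p2=2, p3=4, p4=2) → (p0=1, p1=4, p2=3, p3=2, p4=3)
step 2: fire T0:  (p0=1, p1=4, p2=3, p3=2, p4=3) → (p0=0, p1=4, p2=1, p3=3, p4=5)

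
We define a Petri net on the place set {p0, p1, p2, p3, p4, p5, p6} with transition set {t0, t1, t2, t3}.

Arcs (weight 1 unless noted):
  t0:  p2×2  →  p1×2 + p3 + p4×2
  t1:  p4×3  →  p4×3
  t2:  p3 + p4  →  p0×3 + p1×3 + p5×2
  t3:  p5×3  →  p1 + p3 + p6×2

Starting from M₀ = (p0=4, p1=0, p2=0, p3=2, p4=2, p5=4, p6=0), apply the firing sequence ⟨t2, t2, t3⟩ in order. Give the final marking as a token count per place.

step 1: fire t2:  (p0=4, p1=0, p2=0, p3=2, p4=2, p5=4, p6=0) → (p0=7, p1=3, p2=0, p3=1, p4=1, p5=6, p6=0)
step 2: fire t2:  (p0=7, p1=3, p2=0, p3=1, p4=1, p5=6, p6=0) → (p0=10, p1=6, p2=0, p3=0, p4=0, p5=8, p6=0)
step 3: fire t3:  (p0=10, p1=6, p2=0, p3=0, p4=0, p5=8, p6=0) → (p0=10, p1=7, p2=0, p3=1, p4=0, p5=5, p6=2)

(p0=10, p1=7, p2=0, p3=1, p4=0, p5=5, p6=2)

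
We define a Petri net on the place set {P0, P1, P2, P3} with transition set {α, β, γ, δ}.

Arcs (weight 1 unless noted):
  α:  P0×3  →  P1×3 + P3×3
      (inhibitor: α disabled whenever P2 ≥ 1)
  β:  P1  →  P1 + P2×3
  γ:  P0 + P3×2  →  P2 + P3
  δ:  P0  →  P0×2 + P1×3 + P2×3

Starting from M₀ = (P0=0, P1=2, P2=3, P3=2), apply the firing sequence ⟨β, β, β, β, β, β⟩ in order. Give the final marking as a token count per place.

step 1: fire β:  (P0=0, P1=2, P2=3, P3=2) → (P0=0, P1=2, P2=6, P3=2)
step 2: fire β:  (P0=0, P1=2, P2=6, P3=2) → (P0=0, P1=2, P2=9, P3=2)
step 3: fire β:  (P0=0, P1=2, P2=9, P3=2) → (P0=0, P1=2, P2=12, P3=2)
step 4: fire β:  (P0=0, P1=2, P2=12, P3=2) → (P0=0, P1=2, P2=15, P3=2)
step 5: fire β:  (P0=0, P1=2, P2=15, P3=2) → (P0=0, P1=2, P2=18, P3=2)
step 6: fire β:  (P0=0, P1=2, P2=18, P3=2) → (P0=0, P1=2, P2=21, P3=2)

(P0=0, P1=2, P2=21, P3=2)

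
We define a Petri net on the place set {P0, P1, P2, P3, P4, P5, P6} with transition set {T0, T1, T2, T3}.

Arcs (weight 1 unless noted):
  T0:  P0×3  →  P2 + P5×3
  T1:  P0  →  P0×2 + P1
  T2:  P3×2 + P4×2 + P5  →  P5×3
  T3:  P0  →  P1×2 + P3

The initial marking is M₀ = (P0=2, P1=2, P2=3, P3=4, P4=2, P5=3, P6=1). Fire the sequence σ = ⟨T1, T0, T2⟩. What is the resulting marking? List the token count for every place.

(P0=0, P1=3, P2=4, P3=2, P4=0, P5=8, P6=1)

step 1: fire T1:  (P0=2, P1=2, P2=3, P3=4, P4=2, P5=3, P6=1) → (P0=3, P1=3, P2=3, P3=4, P4=2, P5=3, P6=1)
step 2: fire T0:  (P0=3, P1=3, P2=3, P3=4, P4=2, P5=3, P6=1) → (P0=0, P1=3, P2=4, P3=4, P4=2, P5=6, P6=1)
step 3: fire T2:  (P0=0, P1=3, P2=4, P3=4, P4=2, P5=6, P6=1) → (P0=0, P1=3, P2=4, P3=2, P4=0, P5=8, P6=1)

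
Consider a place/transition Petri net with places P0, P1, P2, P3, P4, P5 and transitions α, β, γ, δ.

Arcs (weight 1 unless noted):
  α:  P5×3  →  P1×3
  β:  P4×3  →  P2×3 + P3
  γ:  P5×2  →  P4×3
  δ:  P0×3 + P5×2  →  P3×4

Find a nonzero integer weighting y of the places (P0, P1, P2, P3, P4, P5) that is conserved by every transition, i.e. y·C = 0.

Incidence matrix C (rows=places, cols=transitions):
        α    β    γ    δ
   P0   0    0    0   -3
   P1   3    0    0    0
   P2   0    3    0    0
   P3   0    1    0    4
   P4   0   -3    3    0
   P5  -3    0   -2   -2

Candidate y = [4, 0, -1, 3, 0, 0]; check y·C column-wise:
  col α: 4·0 + 0·3 + -1·0 + 3·0 + 0·-3 = 0
  col β: 4·0 + -1·3 + 3·1 + 0·-3 = 0
  col γ: 4·0 + -1·0 + 3·0 + 0·3 + 0·-2 = 0
  col δ: 4·-3 + -1·0 + 3·4 + 0·-2 = 0

y = (P0:4, P1:0, P2:-1, P3:3, P4:0, P5:0)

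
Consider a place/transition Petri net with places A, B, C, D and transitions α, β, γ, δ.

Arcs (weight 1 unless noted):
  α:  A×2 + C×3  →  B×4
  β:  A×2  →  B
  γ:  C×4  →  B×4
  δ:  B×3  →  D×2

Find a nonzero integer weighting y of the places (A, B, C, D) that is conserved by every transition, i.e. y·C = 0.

y = (A:1, B:2, C:2, D:3)

Incidence matrix C (rows=places, cols=transitions):
        α    β    γ    δ
    A  -2   -2    0    0
    B   4    1    4   -3
    C  -3    0   -4    0
    D   0    0    0    2

Candidate y = [1, 2, 2, 3]; check y·C column-wise:
  col α: 1·-2 + 2·4 + 2·-3 + 3·0 = 0
  col β: 1·-2 + 2·1 + 2·0 + 3·0 = 0
  col γ: 1·0 + 2·4 + 2·-4 + 3·0 = 0
  col δ: 1·0 + 2·-3 + 2·0 + 3·2 = 0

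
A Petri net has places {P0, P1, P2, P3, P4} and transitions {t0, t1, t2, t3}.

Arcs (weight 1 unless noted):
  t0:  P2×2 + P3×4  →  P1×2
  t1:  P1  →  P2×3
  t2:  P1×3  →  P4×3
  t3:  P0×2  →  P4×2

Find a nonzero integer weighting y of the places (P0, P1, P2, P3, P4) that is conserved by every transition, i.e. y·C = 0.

y = (P0:3, P1:3, P2:1, P3:1, P4:3)

Incidence matrix C (rows=places, cols=transitions):
       t0   t1   t2   t3
   P0   0    0    0   -2
   P1   2   -1   -3    0
   P2  -2    3    0    0
   P3  -4    0    0    0
   P4   0    0    3    2

Candidate y = [3, 3, 1, 1, 3]; check y·C column-wise:
  col t0: 3·0 + 3·2 + 1·-2 + 1·-4 + 3·0 = 0
  col t1: 3·0 + 3·-1 + 1·3 + 1·0 + 3·0 = 0
  col t2: 3·0 + 3·-3 + 1·0 + 1·0 + 3·3 = 0
  col t3: 3·-2 + 3·0 + 1·0 + 1·0 + 3·2 = 0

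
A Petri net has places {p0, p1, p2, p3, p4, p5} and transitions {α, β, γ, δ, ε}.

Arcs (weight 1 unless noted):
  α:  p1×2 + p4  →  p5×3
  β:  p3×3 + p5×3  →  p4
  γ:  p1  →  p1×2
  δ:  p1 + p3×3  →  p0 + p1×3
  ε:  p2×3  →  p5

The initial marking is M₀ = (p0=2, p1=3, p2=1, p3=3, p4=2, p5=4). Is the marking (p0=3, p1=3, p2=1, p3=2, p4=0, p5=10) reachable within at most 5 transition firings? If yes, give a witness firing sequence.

depth 0: 1 marking
depth 1: 5 markings reached so far
depth 2: 11 markings reached so far
depth 3: 19 markings reached so far
depth 4: 28 markings reached so far
depth 5: 37 markings reached so far
target is not among the 37 markings reachable within 5 steps

NO — not reachable within 5 firings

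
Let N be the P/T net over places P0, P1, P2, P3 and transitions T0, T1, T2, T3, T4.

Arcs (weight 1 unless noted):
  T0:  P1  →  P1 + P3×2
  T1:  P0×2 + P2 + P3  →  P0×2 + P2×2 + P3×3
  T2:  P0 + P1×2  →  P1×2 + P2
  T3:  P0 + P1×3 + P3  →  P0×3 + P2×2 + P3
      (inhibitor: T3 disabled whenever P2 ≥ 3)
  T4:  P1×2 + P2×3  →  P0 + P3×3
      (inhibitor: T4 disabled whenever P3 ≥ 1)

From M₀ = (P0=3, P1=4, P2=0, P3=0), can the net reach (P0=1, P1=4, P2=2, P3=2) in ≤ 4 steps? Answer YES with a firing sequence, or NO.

step 1: fire T0:  (P0=3, P1=4, P2=0, P3=0) → (P0=3, P1=4, P2=0, P3=2)
step 2: fire T2:  (P0=3, P1=4, P2=0, P3=2) → (P0=2, P1=4, P2=1, P3=2)
step 3: fire T2:  (P0=2, P1=4, P2=1, P3=2) → (P0=1, P1=4, P2=2, P3=2)

YES — reachable via ⟨T0, T2, T2⟩ (3 firings)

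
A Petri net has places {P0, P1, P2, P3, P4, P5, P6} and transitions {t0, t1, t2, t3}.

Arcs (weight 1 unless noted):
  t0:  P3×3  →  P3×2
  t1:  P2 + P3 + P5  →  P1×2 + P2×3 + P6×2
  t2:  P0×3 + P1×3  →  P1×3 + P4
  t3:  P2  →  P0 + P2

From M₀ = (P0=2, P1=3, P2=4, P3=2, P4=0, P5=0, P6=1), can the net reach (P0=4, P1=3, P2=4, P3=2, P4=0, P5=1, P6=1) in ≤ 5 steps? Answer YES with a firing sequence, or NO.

NO — not reachable within 5 firings

depth 0: 1 marking
depth 1: 2 markings reached so far
depth 2: 4 markings reached so far
depth 3: 6 markings reached so far
depth 4: 8 markings reached so far
depth 5: 10 markings reached so far
target is not among the 10 markings reachable within 5 steps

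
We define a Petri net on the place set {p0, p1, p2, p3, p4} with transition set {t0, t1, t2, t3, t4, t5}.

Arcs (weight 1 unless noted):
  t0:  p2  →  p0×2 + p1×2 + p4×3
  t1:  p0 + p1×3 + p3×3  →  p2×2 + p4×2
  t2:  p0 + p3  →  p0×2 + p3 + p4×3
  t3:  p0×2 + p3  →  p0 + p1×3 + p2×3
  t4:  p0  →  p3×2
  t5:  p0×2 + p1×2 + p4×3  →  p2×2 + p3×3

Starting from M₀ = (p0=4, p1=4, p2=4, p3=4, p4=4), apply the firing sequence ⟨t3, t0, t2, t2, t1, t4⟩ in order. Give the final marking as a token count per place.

(p0=5, p1=6, p2=8, p3=2, p4=15)

step 1: fire t3:  (p0=4, p1=4, p2=4, p3=4, p4=4) → (p0=3, p1=7, p2=7, p3=3, p4=4)
step 2: fire t0:  (p0=3, p1=7, p2=7, p3=3, p4=4) → (p0=5, p1=9, p2=6, p3=3, p4=7)
step 3: fire t2:  (p0=5, p1=9, p2=6, p3=3, p4=7) → (p0=6, p1=9, p2=6, p3=3, p4=10)
step 4: fire t2:  (p0=6, p1=9, p2=6, p3=3, p4=10) → (p0=7, p1=9, p2=6, p3=3, p4=13)
step 5: fire t1:  (p0=7, p1=9, p2=6, p3=3, p4=13) → (p0=6, p1=6, p2=8, p3=0, p4=15)
step 6: fire t4:  (p0=6, p1=6, p2=8, p3=0, p4=15) → (p0=5, p1=6, p2=8, p3=2, p4=15)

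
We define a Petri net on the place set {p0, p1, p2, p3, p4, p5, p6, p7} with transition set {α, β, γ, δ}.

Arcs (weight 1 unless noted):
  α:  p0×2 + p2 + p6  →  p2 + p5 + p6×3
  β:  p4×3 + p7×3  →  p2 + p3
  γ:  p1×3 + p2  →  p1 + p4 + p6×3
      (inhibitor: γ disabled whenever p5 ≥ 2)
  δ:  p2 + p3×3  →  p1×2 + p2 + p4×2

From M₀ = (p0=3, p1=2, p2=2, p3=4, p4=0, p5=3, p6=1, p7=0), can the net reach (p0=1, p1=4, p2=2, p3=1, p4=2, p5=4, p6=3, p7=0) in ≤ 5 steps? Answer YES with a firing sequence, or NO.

YES — reachable via ⟨α, δ⟩ (2 firings)

step 1: fire α:  (p0=3, p1=2, p2=2, p3=4, p4=0, p5=3, p6=1, p7=0) → (p0=1, p1=2, p2=2, p3=4, p4=0, p5=4, p6=3, p7=0)
step 2: fire δ:  (p0=1, p1=2, p2=2, p3=4, p4=0, p5=4, p6=3, p7=0) → (p0=1, p1=4, p2=2, p3=1, p4=2, p5=4, p6=3, p7=0)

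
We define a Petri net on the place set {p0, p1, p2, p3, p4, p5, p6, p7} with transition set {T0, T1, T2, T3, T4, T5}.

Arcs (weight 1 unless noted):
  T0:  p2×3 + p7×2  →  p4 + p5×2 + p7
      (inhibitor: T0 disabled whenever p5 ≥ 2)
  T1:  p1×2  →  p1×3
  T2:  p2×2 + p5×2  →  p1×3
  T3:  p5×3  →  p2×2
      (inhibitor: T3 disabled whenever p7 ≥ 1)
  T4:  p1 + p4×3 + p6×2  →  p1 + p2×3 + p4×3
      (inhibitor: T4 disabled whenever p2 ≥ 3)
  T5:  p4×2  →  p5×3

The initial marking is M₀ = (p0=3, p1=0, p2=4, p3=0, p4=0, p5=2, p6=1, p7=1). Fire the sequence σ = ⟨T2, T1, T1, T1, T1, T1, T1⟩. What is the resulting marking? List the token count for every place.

step 1: fire T2:  (p0=3, p1=0, p2=4, p3=0, p4=0, p5=2, p6=1, p7=1) → (p0=3, p1=3, p2=2, p3=0, p4=0, p5=0, p6=1, p7=1)
step 2: fire T1:  (p0=3, p1=3, p2=2, p3=0, p4=0, p5=0, p6=1, p7=1) → (p0=3, p1=4, p2=2, p3=0, p4=0, p5=0, p6=1, p7=1)
step 3: fire T1:  (p0=3, p1=4, p2=2, p3=0, p4=0, p5=0, p6=1, p7=1) → (p0=3, p1=5, p2=2, p3=0, p4=0, p5=0, p6=1, p7=1)
step 4: fire T1:  (p0=3, p1=5, p2=2, p3=0, p4=0, p5=0, p6=1, p7=1) → (p0=3, p1=6, p2=2, p3=0, p4=0, p5=0, p6=1, p7=1)
step 5: fire T1:  (p0=3, p1=6, p2=2, p3=0, p4=0, p5=0, p6=1, p7=1) → (p0=3, p1=7, p2=2, p3=0, p4=0, p5=0, p6=1, p7=1)
step 6: fire T1:  (p0=3, p1=7, p2=2, p3=0, p4=0, p5=0, p6=1, p7=1) → (p0=3, p1=8, p2=2, p3=0, p4=0, p5=0, p6=1, p7=1)
step 7: fire T1:  (p0=3, p1=8, p2=2, p3=0, p4=0, p5=0, p6=1, p7=1) → (p0=3, p1=9, p2=2, p3=0, p4=0, p5=0, p6=1, p7=1)

(p0=3, p1=9, p2=2, p3=0, p4=0, p5=0, p6=1, p7=1)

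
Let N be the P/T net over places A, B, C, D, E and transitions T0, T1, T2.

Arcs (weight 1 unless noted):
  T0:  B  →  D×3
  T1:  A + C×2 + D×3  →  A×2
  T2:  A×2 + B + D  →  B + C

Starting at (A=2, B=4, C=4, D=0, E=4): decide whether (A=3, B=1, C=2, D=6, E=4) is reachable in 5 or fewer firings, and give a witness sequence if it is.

YES — reachable via ⟨T0, T0, T0, T1⟩ (4 firings)

step 1: fire T0:  (A=2, B=4, C=4, D=0, E=4) → (A=2, B=3, C=4, D=3, E=4)
step 2: fire T0:  (A=2, B=3, C=4, D=3, E=4) → (A=2, B=2, C=4, D=6, E=4)
step 3: fire T0:  (A=2, B=2, C=4, D=6, E=4) → (A=2, B=1, C=4, D=9, E=4)
step 4: fire T1:  (A=2, B=1, C=4, D=9, E=4) → (A=3, B=1, C=2, D=6, E=4)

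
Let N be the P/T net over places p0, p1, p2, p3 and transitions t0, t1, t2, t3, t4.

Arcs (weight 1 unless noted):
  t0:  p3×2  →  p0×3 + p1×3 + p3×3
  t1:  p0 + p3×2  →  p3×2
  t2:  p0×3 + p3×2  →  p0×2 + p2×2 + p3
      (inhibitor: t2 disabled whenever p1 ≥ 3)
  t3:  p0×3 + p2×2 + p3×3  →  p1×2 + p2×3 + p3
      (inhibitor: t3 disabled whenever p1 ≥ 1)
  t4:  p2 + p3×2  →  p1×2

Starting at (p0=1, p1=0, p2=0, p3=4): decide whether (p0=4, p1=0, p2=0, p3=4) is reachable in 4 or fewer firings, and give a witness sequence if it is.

depth 0: 1 marking
depth 1: 3 markings reached so far
depth 2: 5 markings reached so far
depth 3: 8 markings reached so far
depth 4: 12 markings reached so far
target is not among the 12 markings reachable within 4 steps

NO — not reachable within 4 firings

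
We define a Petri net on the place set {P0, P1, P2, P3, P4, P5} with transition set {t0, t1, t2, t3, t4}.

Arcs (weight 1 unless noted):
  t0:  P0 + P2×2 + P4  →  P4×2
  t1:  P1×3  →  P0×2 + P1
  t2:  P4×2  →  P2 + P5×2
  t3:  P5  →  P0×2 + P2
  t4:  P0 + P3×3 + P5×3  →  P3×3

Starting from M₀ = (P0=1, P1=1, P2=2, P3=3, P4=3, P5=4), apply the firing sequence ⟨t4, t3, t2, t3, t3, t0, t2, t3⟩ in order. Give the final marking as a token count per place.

step 1: fire t4:  (P0=1, P1=1, P2=2, P3=3, P4=3, P5=4) → (P0=0, P1=1, P2=2, P3=3, P4=3, P5=1)
step 2: fire t3:  (P0=0, P1=1, P2=2, P3=3, P4=3, P5=1) → (P0=2, P1=1, P2=3, P3=3, P4=3, P5=0)
step 3: fire t2:  (P0=2, P1=1, P2=3, P3=3, P4=3, P5=0) → (P0=2, P1=1, P2=4, P3=3, P4=1, P5=2)
step 4: fire t3:  (P0=2, P1=1, P2=4, P3=3, P4=1, P5=2) → (P0=4, P1=1, P2=5, P3=3, P4=1, P5=1)
step 5: fire t3:  (P0=4, P1=1, P2=5, P3=3, P4=1, P5=1) → (P0=6, P1=1, P2=6, P3=3, P4=1, P5=0)
step 6: fire t0:  (P0=6, P1=1, P2=6, P3=3, P4=1, P5=0) → (P0=5, P1=1, P2=4, P3=3, P4=2, P5=0)
step 7: fire t2:  (P0=5, P1=1, P2=4, P3=3, P4=2, P5=0) → (P0=5, P1=1, P2=5, P3=3, P4=0, P5=2)
step 8: fire t3:  (P0=5, P1=1, P2=5, P3=3, P4=0, P5=2) → (P0=7, P1=1, P2=6, P3=3, P4=0, P5=1)

(P0=7, P1=1, P2=6, P3=3, P4=0, P5=1)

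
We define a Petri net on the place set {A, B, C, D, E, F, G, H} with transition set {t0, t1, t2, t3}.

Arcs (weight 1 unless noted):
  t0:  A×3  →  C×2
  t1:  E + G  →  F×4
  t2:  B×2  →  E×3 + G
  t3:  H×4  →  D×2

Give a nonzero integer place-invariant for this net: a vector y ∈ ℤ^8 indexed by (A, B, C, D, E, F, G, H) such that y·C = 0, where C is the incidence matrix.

Incidence matrix C (rows=places, cols=transitions):
       t0   t1   t2   t3
    A  -3    0    0    0
    B   0    0   -2    0
    C   2    0    0    0
    D   0    0    0    2
    E   0   -1    3    0
    F   0    4    0    0
    G   0   -1    1    0
    H   0    0    0   -4

Candidate y = [2, 0, 3, 0, 0, 0, 0, 0]; check y·C column-wise:
  col t0: 2·-3 + 3·2 = 0
  col t1: 2·0 + 3·0 + 0·-1 + 0·4 + 0·-1 = 0
  col t2: 2·0 + 0·-2 + 3·0 + 0·3 + 0·1 = 0
  col t3: 2·0 + 3·0 + 0·2 + 0·-4 = 0

y = (A:2, B:0, C:3, D:0, E:0, F:0, G:0, H:0)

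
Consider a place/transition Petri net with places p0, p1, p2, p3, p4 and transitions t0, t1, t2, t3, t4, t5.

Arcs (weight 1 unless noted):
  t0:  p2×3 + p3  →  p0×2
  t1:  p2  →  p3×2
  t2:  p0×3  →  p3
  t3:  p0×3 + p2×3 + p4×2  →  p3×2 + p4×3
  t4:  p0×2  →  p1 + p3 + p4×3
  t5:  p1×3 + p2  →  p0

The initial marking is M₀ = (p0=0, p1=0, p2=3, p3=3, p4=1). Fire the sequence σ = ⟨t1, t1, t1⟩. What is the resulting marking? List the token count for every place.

step 1: fire t1:  (p0=0, p1=0, p2=3, p3=3, p4=1) → (p0=0, p1=0, p2=2, p3=5, p4=1)
step 2: fire t1:  (p0=0, p1=0, p2=2, p3=5, p4=1) → (p0=0, p1=0, p2=1, p3=7, p4=1)
step 3: fire t1:  (p0=0, p1=0, p2=1, p3=7, p4=1) → (p0=0, p1=0, p2=0, p3=9, p4=1)

(p0=0, p1=0, p2=0, p3=9, p4=1)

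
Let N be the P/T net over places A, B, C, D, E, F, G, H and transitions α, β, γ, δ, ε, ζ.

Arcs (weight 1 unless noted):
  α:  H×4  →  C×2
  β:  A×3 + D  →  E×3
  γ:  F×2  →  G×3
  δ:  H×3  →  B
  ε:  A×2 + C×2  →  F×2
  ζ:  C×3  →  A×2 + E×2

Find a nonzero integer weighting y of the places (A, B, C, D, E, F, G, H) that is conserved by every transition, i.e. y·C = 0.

Incidence matrix C (rows=places, cols=transitions):
        α    β    γ    δ    ε    ζ
    A   0   -3    0    0   -2    2
    B   0    0    0    1    0    0
    C   2    0    0    0   -2   -3
    D   0   -1    0    0    0    0
    E   0    3    0    0    0    2
    F   0    0   -2    0    2    0
    G   0    0    3    0    0    0
    H  -4    0    0   -3    0    0

Candidate y = [3, 0, 0, -18, -3, 3, 2, 0]; check y·C column-wise:
  col α: 3·0 + 0·2 + -18·0 + -3·0 + 3·0 + 2·0 + 0·-4 = 0
  col β: 3·-3 + -18·-1 + -3·3 + 3·0 + 2·0 = 0
  col γ: 3·0 + -18·0 + -3·0 + 3·-2 + 2·3 = 0
  col δ: 3·0 + 0·1 + -18·0 + -3·0 + 3·0 + 2·0 + 0·-3 = 0
  col ε: 3·-2 + 0·-2 + -18·0 + -3·0 + 3·2 + 2·0 = 0
  col ζ: 3·2 + 0·-3 + -18·0 + -3·2 + 3·0 + 2·0 = 0

y = (A:3, B:0, C:0, D:-18, E:-3, F:3, G:2, H:0)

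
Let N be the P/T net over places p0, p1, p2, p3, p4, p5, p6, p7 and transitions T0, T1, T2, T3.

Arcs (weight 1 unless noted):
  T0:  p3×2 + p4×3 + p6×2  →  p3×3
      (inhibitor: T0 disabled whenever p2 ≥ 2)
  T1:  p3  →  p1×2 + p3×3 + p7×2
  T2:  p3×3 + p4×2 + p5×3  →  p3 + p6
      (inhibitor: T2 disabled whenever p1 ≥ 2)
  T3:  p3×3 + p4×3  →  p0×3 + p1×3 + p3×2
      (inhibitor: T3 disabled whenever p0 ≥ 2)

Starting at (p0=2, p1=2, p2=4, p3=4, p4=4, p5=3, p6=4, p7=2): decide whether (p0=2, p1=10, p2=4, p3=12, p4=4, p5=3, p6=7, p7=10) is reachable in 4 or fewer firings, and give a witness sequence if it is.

depth 0: 1 marking
depth 1: 2 markings reached so far
depth 2: 3 markings reached so far
depth 3: 4 markings reached so far
depth 4: 5 markings reached so far
target is not among the 5 markings reachable within 4 steps

NO — not reachable within 4 firings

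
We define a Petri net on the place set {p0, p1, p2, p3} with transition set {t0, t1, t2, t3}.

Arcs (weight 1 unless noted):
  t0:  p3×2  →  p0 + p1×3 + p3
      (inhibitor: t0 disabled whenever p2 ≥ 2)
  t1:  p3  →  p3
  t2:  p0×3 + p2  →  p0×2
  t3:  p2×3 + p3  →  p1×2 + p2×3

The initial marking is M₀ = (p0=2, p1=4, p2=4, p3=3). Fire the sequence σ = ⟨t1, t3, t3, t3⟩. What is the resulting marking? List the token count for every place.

(p0=2, p1=10, p2=4, p3=0)

step 1: fire t1:  (p0=2, p1=4, p2=4, p3=3) → (p0=2, p1=4, p2=4, p3=3)
step 2: fire t3:  (p0=2, p1=4, p2=4, p3=3) → (p0=2, p1=6, p2=4, p3=2)
step 3: fire t3:  (p0=2, p1=6, p2=4, p3=2) → (p0=2, p1=8, p2=4, p3=1)
step 4: fire t3:  (p0=2, p1=8, p2=4, p3=1) → (p0=2, p1=10, p2=4, p3=0)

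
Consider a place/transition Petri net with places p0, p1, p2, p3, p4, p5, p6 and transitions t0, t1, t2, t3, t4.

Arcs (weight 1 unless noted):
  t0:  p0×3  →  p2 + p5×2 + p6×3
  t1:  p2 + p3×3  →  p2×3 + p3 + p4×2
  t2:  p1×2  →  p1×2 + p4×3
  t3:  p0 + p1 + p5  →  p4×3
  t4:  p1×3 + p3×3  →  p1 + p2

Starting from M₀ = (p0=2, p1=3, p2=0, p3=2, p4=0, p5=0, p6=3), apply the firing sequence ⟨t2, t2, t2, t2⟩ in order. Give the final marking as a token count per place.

step 1: fire t2:  (p0=2, p1=3, p2=0, p3=2, p4=0, p5=0, p6=3) → (p0=2, p1=3, p2=0, p3=2, p4=3, p5=0, p6=3)
step 2: fire t2:  (p0=2, p1=3, p2=0, p3=2, p4=3, p5=0, p6=3) → (p0=2, p1=3, p2=0, p3=2, p4=6, p5=0, p6=3)
step 3: fire t2:  (p0=2, p1=3, p2=0, p3=2, p4=6, p5=0, p6=3) → (p0=2, p1=3, p2=0, p3=2, p4=9, p5=0, p6=3)
step 4: fire t2:  (p0=2, p1=3, p2=0, p3=2, p4=9, p5=0, p6=3) → (p0=2, p1=3, p2=0, p3=2, p4=12, p5=0, p6=3)

(p0=2, p1=3, p2=0, p3=2, p4=12, p5=0, p6=3)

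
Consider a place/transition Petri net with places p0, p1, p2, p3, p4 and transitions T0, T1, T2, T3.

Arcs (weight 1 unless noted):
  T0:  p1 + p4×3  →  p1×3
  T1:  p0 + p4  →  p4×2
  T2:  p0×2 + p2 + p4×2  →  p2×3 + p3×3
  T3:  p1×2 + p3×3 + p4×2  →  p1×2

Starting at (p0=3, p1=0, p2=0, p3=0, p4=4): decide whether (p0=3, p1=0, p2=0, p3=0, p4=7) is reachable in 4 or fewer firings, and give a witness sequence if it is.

depth 0: 1 marking
depth 1: 2 markings reached so far
depth 2: 3 markings reached so far
depth 3: 4 markings reached so far
depth 4: 4 markings reached so far
(frontier empty at depth 4; search complete)
target is not among the 4 markings reachable within 4 steps

NO — not reachable within 4 firings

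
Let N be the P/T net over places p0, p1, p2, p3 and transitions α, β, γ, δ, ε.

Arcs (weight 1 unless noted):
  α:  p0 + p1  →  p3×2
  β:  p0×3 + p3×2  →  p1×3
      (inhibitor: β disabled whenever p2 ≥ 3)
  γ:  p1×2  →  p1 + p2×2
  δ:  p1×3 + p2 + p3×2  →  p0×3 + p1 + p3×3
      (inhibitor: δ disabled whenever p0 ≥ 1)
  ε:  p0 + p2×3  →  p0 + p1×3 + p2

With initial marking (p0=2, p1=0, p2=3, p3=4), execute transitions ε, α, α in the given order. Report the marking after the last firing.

step 1: fire ε:  (p0=2, p1=0, p2=3, p3=4) → (p0=2, p1=3, p2=1, p3=4)
step 2: fire α:  (p0=2, p1=3, p2=1, p3=4) → (p0=1, p1=2, p2=1, p3=6)
step 3: fire α:  (p0=1, p1=2, p2=1, p3=6) → (p0=0, p1=1, p2=1, p3=8)

(p0=0, p1=1, p2=1, p3=8)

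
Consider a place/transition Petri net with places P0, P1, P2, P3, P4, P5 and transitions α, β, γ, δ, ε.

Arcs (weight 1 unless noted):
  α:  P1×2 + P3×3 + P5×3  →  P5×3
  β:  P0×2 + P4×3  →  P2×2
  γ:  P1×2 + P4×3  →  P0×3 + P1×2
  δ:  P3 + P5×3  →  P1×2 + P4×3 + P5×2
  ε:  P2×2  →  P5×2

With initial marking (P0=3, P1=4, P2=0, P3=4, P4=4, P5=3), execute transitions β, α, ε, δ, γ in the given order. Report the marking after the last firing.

step 1: fire β:  (P0=3, P1=4, P2=0, P3=4, P4=4, P5=3) → (P0=1, P1=4, P2=2, P3=4, P4=1, P5=3)
step 2: fire α:  (P0=1, P1=4, P2=2, P3=4, P4=1, P5=3) → (P0=1, P1=2, P2=2, P3=1, P4=1, P5=3)
step 3: fire ε:  (P0=1, P1=2, P2=2, P3=1, P4=1, P5=3) → (P0=1, P1=2, P2=0, P3=1, P4=1, P5=5)
step 4: fire δ:  (P0=1, P1=2, P2=0, P3=1, P4=1, P5=5) → (P0=1, P1=4, P2=0, P3=0, P4=4, P5=4)
step 5: fire γ:  (P0=1, P1=4, P2=0, P3=0, P4=4, P5=4) → (P0=4, P1=4, P2=0, P3=0, P4=1, P5=4)

(P0=4, P1=4, P2=0, P3=0, P4=1, P5=4)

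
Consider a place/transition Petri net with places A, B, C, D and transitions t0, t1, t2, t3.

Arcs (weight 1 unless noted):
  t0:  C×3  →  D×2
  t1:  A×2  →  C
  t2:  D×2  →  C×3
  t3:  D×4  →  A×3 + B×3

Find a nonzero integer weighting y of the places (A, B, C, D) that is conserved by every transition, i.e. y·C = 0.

Incidence matrix C (rows=places, cols=transitions):
       t0   t1   t2   t3
    A   0   -2    0    3
    B   0    0    0    3
    C  -3    1    3    0
    D   2    0   -2   -4

Candidate y = [1, 3, 2, 3]; check y·C column-wise:
  col t0: 1·0 + 3·0 + 2·-3 + 3·2 = 0
  col t1: 1·-2 + 3·0 + 2·1 + 3·0 = 0
  col t2: 1·0 + 3·0 + 2·3 + 3·-2 = 0
  col t3: 1·3 + 3·3 + 2·0 + 3·-4 = 0

y = (A:1, B:3, C:2, D:3)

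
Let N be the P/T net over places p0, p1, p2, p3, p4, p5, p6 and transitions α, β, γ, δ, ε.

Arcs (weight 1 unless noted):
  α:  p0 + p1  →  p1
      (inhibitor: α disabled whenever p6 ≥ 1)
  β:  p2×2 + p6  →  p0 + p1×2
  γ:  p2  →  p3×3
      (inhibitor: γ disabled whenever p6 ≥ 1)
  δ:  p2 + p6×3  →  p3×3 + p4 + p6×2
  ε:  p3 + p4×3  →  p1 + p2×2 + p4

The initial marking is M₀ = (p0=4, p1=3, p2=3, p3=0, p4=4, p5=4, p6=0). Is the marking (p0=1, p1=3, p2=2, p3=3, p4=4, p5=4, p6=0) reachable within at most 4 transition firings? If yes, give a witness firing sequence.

step 1: fire α:  (p0=4, p1=3, p2=3, p3=0, p4=4, p5=4, p6=0) → (p0=3, p1=3, p2=3, p3=0, p4=4, p5=4, p6=0)
step 2: fire α:  (p0=3, p1=3, p2=3, p3=0, p4=4, p5=4, p6=0) → (p0=2, p1=3, p2=3, p3=0, p4=4, p5=4, p6=0)
step 3: fire α:  (p0=2, p1=3, p2=3, p3=0, p4=4, p5=4, p6=0) → (p0=1, p1=3, p2=3, p3=0, p4=4, p5=4, p6=0)
step 4: fire γ:  (p0=1, p1=3, p2=3, p3=0, p4=4, p5=4, p6=0) → (p0=1, p1=3, p2=2, p3=3, p4=4, p5=4, p6=0)

YES — reachable via ⟨α, α, α, γ⟩ (4 firings)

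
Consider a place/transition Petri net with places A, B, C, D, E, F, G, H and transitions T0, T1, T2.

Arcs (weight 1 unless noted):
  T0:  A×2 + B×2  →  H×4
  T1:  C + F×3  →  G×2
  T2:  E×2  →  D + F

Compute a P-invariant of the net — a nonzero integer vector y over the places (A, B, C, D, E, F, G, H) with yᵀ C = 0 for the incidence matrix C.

Incidence matrix C (rows=places, cols=transitions):
       T0   T1   T2
    A  -2    0    0
    B  -2    0    0
    C   0   -1    0
    D   0    0    1
    E   0    0   -2
    F   0   -3    1
    G   0    2    0
    H   4    0    0

Candidate y = [1, -1, 0, 0, 0, 0, 0, 0]; check y·C column-wise:
  col T0: 1·-2 + -1·-2 + 0·4 = 0
  col T1: 1·0 + -1·0 + 0·-1 + 0·-3 + 0·2 = 0
  col T2: 1·0 + -1·0 + 0·1 + 0·-2 + 0·1 = 0

y = (A:1, B:-1, C:0, D:0, E:0, F:0, G:0, H:0)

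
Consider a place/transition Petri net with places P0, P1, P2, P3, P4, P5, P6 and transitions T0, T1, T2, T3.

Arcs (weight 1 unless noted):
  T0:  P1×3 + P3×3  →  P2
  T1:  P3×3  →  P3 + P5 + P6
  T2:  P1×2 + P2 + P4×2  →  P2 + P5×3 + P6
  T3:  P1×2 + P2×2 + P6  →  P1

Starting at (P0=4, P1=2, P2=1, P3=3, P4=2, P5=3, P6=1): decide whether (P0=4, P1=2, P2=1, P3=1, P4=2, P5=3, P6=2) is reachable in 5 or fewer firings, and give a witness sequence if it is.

depth 0: 1 marking
depth 1: 3 markings reached so far
depth 2: 4 markings reached so far
depth 3: 4 markings reached so far
(frontier empty at depth 3; search complete)
target is not among the 4 markings reachable within 5 steps

NO — not reachable within 5 firings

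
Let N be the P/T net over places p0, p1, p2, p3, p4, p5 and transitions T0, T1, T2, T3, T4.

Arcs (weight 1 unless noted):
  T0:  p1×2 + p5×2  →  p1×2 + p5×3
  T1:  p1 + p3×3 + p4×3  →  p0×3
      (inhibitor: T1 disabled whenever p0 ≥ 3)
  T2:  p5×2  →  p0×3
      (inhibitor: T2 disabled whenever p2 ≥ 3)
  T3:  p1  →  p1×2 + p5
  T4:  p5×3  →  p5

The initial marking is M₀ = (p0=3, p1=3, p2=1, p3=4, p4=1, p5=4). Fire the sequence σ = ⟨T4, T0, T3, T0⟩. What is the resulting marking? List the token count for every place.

step 1: fire T4:  (p0=3, p1=3, p2=1, p3=4, p4=1, p5=4) → (p0=3, p1=3, p2=1, p3=4, p4=1, p5=2)
step 2: fire T0:  (p0=3, p1=3, p2=1, p3=4, p4=1, p5=2) → (p0=3, p1=3, p2=1, p3=4, p4=1, p5=3)
step 3: fire T3:  (p0=3, p1=3, p2=1, p3=4, p4=1, p5=3) → (p0=3, p1=4, p2=1, p3=4, p4=1, p5=4)
step 4: fire T0:  (p0=3, p1=4, p2=1, p3=4, p4=1, p5=4) → (p0=3, p1=4, p2=1, p3=4, p4=1, p5=5)

(p0=3, p1=4, p2=1, p3=4, p4=1, p5=5)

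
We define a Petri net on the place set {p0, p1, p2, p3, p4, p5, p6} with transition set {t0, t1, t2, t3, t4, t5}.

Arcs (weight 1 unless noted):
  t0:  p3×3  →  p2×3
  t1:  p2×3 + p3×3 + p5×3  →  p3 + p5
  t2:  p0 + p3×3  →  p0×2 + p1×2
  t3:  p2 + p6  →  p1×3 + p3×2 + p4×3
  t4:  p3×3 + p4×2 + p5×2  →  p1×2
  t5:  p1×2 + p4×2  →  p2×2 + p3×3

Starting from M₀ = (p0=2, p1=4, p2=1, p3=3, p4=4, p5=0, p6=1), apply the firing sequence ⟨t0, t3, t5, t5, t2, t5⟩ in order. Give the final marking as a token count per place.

(p0=3, p1=3, p2=9, p3=8, p4=1, p5=0, p6=0)

step 1: fire t0:  (p0=2, p1=4, p2=1, p3=3, p4=4, p5=0, p6=1) → (p0=2, p1=4, p2=4, p3=0, p4=4, p5=0, p6=1)
step 2: fire t3:  (p0=2, p1=4, p2=4, p3=0, p4=4, p5=0, p6=1) → (p0=2, p1=7, p2=3, p3=2, p4=7, p5=0, p6=0)
step 3: fire t5:  (p0=2, p1=7, p2=3, p3=2, p4=7, p5=0, p6=0) → (p0=2, p1=5, p2=5, p3=5, p4=5, p5=0, p6=0)
step 4: fire t5:  (p0=2, p1=5, p2=5, p3=5, p4=5, p5=0, p6=0) → (p0=2, p1=3, p2=7, p3=8, p4=3, p5=0, p6=0)
step 5: fire t2:  (p0=2, p1=3, p2=7, p3=8, p4=3, p5=0, p6=0) → (p0=3, p1=5, p2=7, p3=5, p4=3, p5=0, p6=0)
step 6: fire t5:  (p0=3, p1=5, p2=7, p3=5, p4=3, p5=0, p6=0) → (p0=3, p1=3, p2=9, p3=8, p4=1, p5=0, p6=0)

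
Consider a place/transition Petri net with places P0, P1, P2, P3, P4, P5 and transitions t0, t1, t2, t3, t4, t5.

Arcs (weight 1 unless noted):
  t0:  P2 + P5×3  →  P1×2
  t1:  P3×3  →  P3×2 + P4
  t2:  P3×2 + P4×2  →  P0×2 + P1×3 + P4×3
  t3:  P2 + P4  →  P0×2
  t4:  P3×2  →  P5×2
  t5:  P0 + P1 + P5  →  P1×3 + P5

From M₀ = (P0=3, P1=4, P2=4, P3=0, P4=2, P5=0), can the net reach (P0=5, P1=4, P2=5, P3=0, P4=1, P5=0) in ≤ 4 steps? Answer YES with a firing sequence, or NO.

NO — not reachable within 4 firings

depth 0: 1 marking
depth 1: 2 markings reached so far
depth 2: 3 markings reached so far
depth 3: 3 markings reached so far
(frontier empty at depth 3; search complete)
target is not among the 3 markings reachable within 4 steps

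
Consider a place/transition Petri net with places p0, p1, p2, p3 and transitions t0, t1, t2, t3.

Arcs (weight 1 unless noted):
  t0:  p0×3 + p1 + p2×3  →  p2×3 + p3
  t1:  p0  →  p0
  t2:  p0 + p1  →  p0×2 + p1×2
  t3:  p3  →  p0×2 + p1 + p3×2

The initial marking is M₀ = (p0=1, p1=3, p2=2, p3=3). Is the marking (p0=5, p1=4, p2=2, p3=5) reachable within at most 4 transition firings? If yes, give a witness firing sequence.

depth 0: 1 marking
depth 1: 3 markings reached so far
depth 2: 6 markings reached so far
depth 3: 10 markings reached so far
depth 4: 15 markings reached so far
target is not among the 15 markings reachable within 4 steps

NO — not reachable within 4 firings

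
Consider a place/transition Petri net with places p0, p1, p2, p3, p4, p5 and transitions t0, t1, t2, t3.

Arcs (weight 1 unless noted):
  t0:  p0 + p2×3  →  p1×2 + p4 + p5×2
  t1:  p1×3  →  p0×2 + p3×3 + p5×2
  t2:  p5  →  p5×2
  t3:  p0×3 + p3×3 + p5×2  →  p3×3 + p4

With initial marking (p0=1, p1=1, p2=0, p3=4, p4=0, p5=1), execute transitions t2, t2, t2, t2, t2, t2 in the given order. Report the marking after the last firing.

(p0=1, p1=1, p2=0, p3=4, p4=0, p5=7)

step 1: fire t2:  (p0=1, p1=1, p2=0, p3=4, p4=0, p5=1) → (p0=1, p1=1, p2=0, p3=4, p4=0, p5=2)
step 2: fire t2:  (p0=1, p1=1, p2=0, p3=4, p4=0, p5=2) → (p0=1, p1=1, p2=0, p3=4, p4=0, p5=3)
step 3: fire t2:  (p0=1, p1=1, p2=0, p3=4, p4=0, p5=3) → (p0=1, p1=1, p2=0, p3=4, p4=0, p5=4)
step 4: fire t2:  (p0=1, p1=1, p2=0, p3=4, p4=0, p5=4) → (p0=1, p1=1, p2=0, p3=4, p4=0, p5=5)
step 5: fire t2:  (p0=1, p1=1, p2=0, p3=4, p4=0, p5=5) → (p0=1, p1=1, p2=0, p3=4, p4=0, p5=6)
step 6: fire t2:  (p0=1, p1=1, p2=0, p3=4, p4=0, p5=6) → (p0=1, p1=1, p2=0, p3=4, p4=0, p5=7)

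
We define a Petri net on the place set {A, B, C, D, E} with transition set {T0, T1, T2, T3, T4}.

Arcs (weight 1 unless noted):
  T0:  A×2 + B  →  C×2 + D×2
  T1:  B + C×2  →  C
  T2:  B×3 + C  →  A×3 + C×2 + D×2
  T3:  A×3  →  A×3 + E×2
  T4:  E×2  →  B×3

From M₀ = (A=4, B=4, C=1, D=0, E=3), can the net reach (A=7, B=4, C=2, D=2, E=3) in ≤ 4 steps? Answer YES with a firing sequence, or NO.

YES — reachable via ⟨T2, T3, T4⟩ (3 firings)

step 1: fire T2:  (A=4, B=4, C=1, D=0, E=3) → (A=7, B=1, C=2, D=2, E=3)
step 2: fire T3:  (A=7, B=1, C=2, D=2, E=3) → (A=7, B=1, C=2, D=2, E=5)
step 3: fire T4:  (A=7, B=1, C=2, D=2, E=5) → (A=7, B=4, C=2, D=2, E=3)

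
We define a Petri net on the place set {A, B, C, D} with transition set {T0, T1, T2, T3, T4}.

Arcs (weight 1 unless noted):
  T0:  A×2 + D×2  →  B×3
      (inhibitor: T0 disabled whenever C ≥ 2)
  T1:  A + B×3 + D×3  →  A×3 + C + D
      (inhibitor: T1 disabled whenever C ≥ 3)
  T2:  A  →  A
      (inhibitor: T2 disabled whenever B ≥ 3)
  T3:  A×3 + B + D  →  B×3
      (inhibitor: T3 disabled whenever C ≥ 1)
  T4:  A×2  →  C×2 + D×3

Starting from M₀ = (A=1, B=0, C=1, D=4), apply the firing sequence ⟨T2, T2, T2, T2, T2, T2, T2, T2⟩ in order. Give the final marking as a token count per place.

step 1: fire T2:  (A=1, B=0, C=1, D=4) → (A=1, B=0, C=1, D=4)
step 2: fire T2:  (A=1, B=0, C=1, D=4) → (A=1, B=0, C=1, D=4)
step 3: fire T2:  (A=1, B=0, C=1, D=4) → (A=1, B=0, C=1, D=4)
step 4: fire T2:  (A=1, B=0, C=1, D=4) → (A=1, B=0, C=1, D=4)
step 5: fire T2:  (A=1, B=0, C=1, D=4) → (A=1, B=0, C=1, D=4)
step 6: fire T2:  (A=1, B=0, C=1, D=4) → (A=1, B=0, C=1, D=4)
step 7: fire T2:  (A=1, B=0, C=1, D=4) → (A=1, B=0, C=1, D=4)
step 8: fire T2:  (A=1, B=0, C=1, D=4) → (A=1, B=0, C=1, D=4)

(A=1, B=0, C=1, D=4)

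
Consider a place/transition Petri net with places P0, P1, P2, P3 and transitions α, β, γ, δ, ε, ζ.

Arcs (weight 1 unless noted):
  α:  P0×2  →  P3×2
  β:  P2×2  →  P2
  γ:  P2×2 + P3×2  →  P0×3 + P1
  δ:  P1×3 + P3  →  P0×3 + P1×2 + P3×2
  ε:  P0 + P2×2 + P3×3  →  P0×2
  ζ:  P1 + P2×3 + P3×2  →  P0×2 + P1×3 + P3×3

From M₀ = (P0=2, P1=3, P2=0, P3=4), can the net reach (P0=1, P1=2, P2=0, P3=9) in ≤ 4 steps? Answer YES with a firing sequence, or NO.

YES — reachable via ⟨α, δ, α⟩ (3 firings)

step 1: fire α:  (P0=2, P1=3, P2=0, P3=4) → (P0=0, P1=3, P2=0, P3=6)
step 2: fire δ:  (P0=0, P1=3, P2=0, P3=6) → (P0=3, P1=2, P2=0, P3=7)
step 3: fire α:  (P0=3, P1=2, P2=0, P3=7) → (P0=1, P1=2, P2=0, P3=9)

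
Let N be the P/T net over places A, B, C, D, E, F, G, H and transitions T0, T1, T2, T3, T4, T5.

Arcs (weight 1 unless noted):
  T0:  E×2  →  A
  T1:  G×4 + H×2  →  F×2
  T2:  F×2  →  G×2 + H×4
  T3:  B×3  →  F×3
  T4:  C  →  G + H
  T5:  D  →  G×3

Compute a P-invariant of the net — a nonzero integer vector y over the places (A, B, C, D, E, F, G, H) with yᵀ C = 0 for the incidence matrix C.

y = (A:2, B:0, C:0, D:0, E:1, F:0, G:0, H:0)

Incidence matrix C (rows=places, cols=transitions):
       T0   T1   T2   T3   T4   T5
    A   1    0    0    0    0    0
    B   0    0    0   -3    0    0
    C   0    0    0    0   -1    0
    D   0    0    0    0    0   -1
    E  -2    0    0    0    0    0
    F   0    2   -2    3    0    0
    G   0   -4    2    0    1    3
    H   0   -2    4    0    1    0

Candidate y = [2, 0, 0, 0, 1, 0, 0, 0]; check y·C column-wise:
  col T0: 2·1 + 1·-2 = 0
  col T1: 2·0 + 1·0 + 0·2 + 0·-4 + 0·-2 = 0
  col T2: 2·0 + 1·0 + 0·-2 + 0·2 + 0·4 = 0
  col T3: 2·0 + 0·-3 + 1·0 + 0·3 = 0
  col T4: 2·0 + 0·-1 + 1·0 + 0·1 + 0·1 = 0
  col T5: 2·0 + 0·-1 + 1·0 + 0·3 = 0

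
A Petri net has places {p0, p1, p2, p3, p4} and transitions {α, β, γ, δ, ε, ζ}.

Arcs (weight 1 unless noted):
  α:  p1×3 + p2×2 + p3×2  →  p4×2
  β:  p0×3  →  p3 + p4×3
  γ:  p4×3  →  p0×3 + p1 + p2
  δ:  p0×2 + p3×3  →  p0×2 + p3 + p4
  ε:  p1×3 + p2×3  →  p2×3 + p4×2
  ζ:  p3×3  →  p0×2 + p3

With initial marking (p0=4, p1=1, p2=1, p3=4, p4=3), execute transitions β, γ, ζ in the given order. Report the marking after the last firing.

step 1: fire β:  (p0=4, p1=1, p2=1, p3=4, p4=3) → (p0=1, p1=1, p2=1, p3=5, p4=6)
step 2: fire γ:  (p0=1, p1=1, p2=1, p3=5, p4=6) → (p0=4, p1=2, p2=2, p3=5, p4=3)
step 3: fire ζ:  (p0=4, p1=2, p2=2, p3=5, p4=3) → (p0=6, p1=2, p2=2, p3=3, p4=3)

(p0=6, p1=2, p2=2, p3=3, p4=3)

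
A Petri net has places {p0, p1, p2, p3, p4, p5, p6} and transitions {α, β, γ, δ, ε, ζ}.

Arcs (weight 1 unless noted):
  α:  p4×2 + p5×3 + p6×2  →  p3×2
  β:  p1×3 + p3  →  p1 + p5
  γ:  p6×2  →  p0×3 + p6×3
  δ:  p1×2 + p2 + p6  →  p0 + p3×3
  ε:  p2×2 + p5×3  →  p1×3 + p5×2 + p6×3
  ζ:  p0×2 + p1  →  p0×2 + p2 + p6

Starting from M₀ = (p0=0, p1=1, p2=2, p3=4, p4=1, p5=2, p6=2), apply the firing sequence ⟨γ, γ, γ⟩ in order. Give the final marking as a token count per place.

(p0=9, p1=1, p2=2, p3=4, p4=1, p5=2, p6=5)

step 1: fire γ:  (p0=0, p1=1, p2=2, p3=4, p4=1, p5=2, p6=2) → (p0=3, p1=1, p2=2, p3=4, p4=1, p5=2, p6=3)
step 2: fire γ:  (p0=3, p1=1, p2=2, p3=4, p4=1, p5=2, p6=3) → (p0=6, p1=1, p2=2, p3=4, p4=1, p5=2, p6=4)
step 3: fire γ:  (p0=6, p1=1, p2=2, p3=4, p4=1, p5=2, p6=4) → (p0=9, p1=1, p2=2, p3=4, p4=1, p5=2, p6=5)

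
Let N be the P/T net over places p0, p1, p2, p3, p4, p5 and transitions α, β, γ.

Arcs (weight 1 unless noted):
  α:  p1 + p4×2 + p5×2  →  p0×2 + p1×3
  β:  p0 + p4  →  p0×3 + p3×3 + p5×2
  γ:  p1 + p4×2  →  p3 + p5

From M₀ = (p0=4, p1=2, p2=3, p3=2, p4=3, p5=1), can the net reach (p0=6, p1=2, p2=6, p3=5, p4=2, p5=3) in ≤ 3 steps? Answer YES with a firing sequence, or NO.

NO — not reachable within 3 firings

depth 0: 1 marking
depth 1: 3 markings reached so far
depth 2: 6 markings reached so far
depth 3: 7 markings reached so far
target is not among the 7 markings reachable within 3 steps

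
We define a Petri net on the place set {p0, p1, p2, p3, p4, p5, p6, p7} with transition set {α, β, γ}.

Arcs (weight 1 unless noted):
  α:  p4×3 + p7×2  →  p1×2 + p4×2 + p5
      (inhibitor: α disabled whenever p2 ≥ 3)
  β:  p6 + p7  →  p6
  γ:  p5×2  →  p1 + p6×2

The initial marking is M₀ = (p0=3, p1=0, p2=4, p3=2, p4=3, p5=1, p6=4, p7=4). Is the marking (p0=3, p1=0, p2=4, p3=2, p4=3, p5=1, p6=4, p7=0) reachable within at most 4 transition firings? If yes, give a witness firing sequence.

step 1: fire β:  (p0=3, p1=0, p2=4, p3=2, p4=3, p5=1, p6=4, p7=4) → (p0=3, p1=0, p2=4, p3=2, p4=3, p5=1, p6=4, p7=3)
step 2: fire β:  (p0=3, p1=0, p2=4, p3=2, p4=3, p5=1, p6=4, p7=3) → (p0=3, p1=0, p2=4, p3=2, p4=3, p5=1, p6=4, p7=2)
step 3: fire β:  (p0=3, p1=0, p2=4, p3=2, p4=3, p5=1, p6=4, p7=2) → (p0=3, p1=0, p2=4, p3=2, p4=3, p5=1, p6=4, p7=1)
step 4: fire β:  (p0=3, p1=0, p2=4, p3=2, p4=3, p5=1, p6=4, p7=1) → (p0=3, p1=0, p2=4, p3=2, p4=3, p5=1, p6=4, p7=0)

YES — reachable via ⟨β, β, β, β⟩ (4 firings)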